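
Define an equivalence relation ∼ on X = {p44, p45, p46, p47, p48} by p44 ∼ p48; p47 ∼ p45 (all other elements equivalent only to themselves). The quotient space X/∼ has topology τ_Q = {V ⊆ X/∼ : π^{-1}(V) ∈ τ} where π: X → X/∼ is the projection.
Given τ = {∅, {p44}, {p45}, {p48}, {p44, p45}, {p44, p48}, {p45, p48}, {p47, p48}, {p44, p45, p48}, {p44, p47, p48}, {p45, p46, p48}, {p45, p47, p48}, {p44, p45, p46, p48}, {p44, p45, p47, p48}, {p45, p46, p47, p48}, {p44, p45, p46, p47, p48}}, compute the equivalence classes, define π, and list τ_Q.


X/∼ = {[p44=p48], [p45=p47], [p46]}; |τ_Q| = 4.

Equivalence classes: [p44=p48], [p45=p47], [p46].
Quotient map π: X → X/∼ sends p44 ↦ [p44=p48], p45 ↦ [p45=p47], p46 ↦ [p46], p47 ↦ [p45=p47], p48 ↦ [p44=p48].
For each subset V ⊆ X/∼, compute π^{-1}(V) ⊆ X and check whether π^{-1}(V) ∈ τ. V is open in τ_Q iff π^{-1}(V) ∈ τ.
  V = {}: π^{-1}(V) = ∅ ∈ τ ✓.
  V = {[p44=p48]}: π^{-1}(V) = {p44, p48} ∈ τ ✓.
  V = {[p45=p47]}: π^{-1}(V) = {p45, p47} ∉ τ ✗.
  V = {[p44=p48], [p45=p47]}: π^{-1}(V) = {p44, p45, p47, p48} ∈ τ ✓.
  V = {[p46]}: π^{-1}(V) = {p46} ∉ τ ✗.
  V = {[p44=p48], [p46]}: π^{-1}(V) = {p44, p46, p48} ∉ τ ✗.
  V = {[p45=p47], [p46]}: π^{-1}(V) = {p45, p46, p47} ∉ τ ✗.
  V = {[p44=p48], [p45=p47], [p46]}: π^{-1}(V) = {p44, p45, p46, p47, p48} ∈ τ ✓.
Open sets in the quotient: τ_Q = {{}, {[p44=p48]}, {[p44=p48], [p45=p47]}, {[p44=p48], [p45=p47], [p46]}} (4 elements).


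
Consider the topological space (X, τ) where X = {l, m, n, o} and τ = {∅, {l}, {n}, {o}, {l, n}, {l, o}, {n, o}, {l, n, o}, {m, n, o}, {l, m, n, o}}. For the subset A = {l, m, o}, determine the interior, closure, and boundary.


int(A) = {l, o}, cl(A) = {l, m, o}, ∂A = {m}.

Closed sets in (X, τ) are complements of opens:
  closed(X, τ) = {∅, {l}, {m}, {l, m}, {m, n}, {m, o}, {l, m, n}, {l, m, o}, {m, n, o}, {l, m, n, o}}.
int(A) = ⋃ {U ∈ τ : U ⊆ A}. Opens contained in A: ∅, {l}, {o}, {l, o}.
Taking the union of these: int(A) = {l, o}.
cl(A) = ⋂ {C closed : A ⊆ C}. Closed sets containing A: {l, m, o}, {l, m, n, o}.
Intersecting these: cl(A) = {l, m, o}.
∂A = cl(A) ∖ int(A) = {l, m, o} ∖ {l, o} = {m}.


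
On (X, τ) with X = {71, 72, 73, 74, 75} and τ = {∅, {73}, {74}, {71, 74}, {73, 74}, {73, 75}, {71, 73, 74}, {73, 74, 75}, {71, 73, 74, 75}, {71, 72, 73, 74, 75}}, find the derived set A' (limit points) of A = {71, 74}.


A' = {71, 72}

For each x ∈ X, list the open sets U ∈ τ with x ∈ U, then check whether U ∩ (A ∖ {x}) ≠ ∅ for every such U.
  x = 71: opens ∋ x are {71, 74}, {71, 73, 74}, {71, 73, 74, 75}, {71, 72, 73, 74, 75}; each meets A ∖ {71}, so x IS a limit point.
  x = 72: opens ∋ x are {71, 72, 73, 74, 75}; each meets A ∖ {72}, so x IS a limit point.
  x = 73: open {73} ∋ x has {73} ∩ (A ∖ {73}) = ∅, so x is NOT a limit point.
  x = 74: open {74} ∋ x has {74} ∩ (A ∖ {74}) = ∅, so x is NOT a limit point.
  x = 75: open {73, 75} ∋ x has {73, 75} ∩ (A ∖ {75}) = ∅, so x is NOT a limit point.
Collecting: A' = {71, 72}.


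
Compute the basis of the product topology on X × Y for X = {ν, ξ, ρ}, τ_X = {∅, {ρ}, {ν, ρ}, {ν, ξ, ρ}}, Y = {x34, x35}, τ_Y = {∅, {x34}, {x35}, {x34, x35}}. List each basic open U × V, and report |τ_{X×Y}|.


Basis B = {∅ × ∅, {ρ} × {x34}, {ρ} × {x35}, {ν, ρ} × {x34}, {ν, ρ} × {x35}, {ρ} × {x34, x35}, {ν, ξ, ρ} × {x34}, {ν, ξ, ρ} × {x35}, {ν, ρ} × {x34, x35}, {ν, ξ, ρ} × {x34, x35}}; |τ_{X×Y}| = 16.

Enumerate products U × V with U ∈ τ_X, V ∈ τ_Y (deduplicated):
  ∅ × ∅ = {} (∅)
  {ρ} × {x34} = {(ρ,x34)}
  {ρ} × {x35} = {(ρ,x35)}
  {ν, ρ} × {x34} = {(ν,x34), (ρ,x34)}
  {ν, ρ} × {x35} = {(ν,x35), (ρ,x35)}
  {ρ} × {x34, x35} = {(ρ,x34), (ρ,x35)}
  {ν, ξ, ρ} × {x34} = {(ν,x34), (ξ,x34), (ρ,x34)}
  {ν, ξ, ρ} × {x35} = {(ν,x35), (ξ,x35), (ρ,x35)}
  {ν, ρ} × {x34, x35} = {(ν,x34), (ν,x35), (ρ,x34), (ρ,x35)}
  {ν, ξ, ρ} × {x34, x35} = {(ν,x34), (ν,x35), (ξ,x34), (ξ,x35), (ρ,x34), (ρ,x35)}
These 10 distinct sets form the basis B.
Close under arbitrary unions to get τ_{X×Y}; counting gives |τ_{X×Y}| = 16.


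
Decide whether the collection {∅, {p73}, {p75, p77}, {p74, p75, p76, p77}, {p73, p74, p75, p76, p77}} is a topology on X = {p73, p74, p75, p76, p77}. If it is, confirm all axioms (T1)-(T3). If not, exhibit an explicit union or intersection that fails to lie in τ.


τ is NOT a topology on X.

Axiom (T1): ∅ ∈ τ? Yes; X ∈ τ? Yes.
Axiom (T2/T3): check pairwise unions and intersections of members of τ.
Counterexample for (T2): {p73} ∪ {p75, p77} = {p73, p75, p77} ∉ τ. Therefore τ is NOT a topology.


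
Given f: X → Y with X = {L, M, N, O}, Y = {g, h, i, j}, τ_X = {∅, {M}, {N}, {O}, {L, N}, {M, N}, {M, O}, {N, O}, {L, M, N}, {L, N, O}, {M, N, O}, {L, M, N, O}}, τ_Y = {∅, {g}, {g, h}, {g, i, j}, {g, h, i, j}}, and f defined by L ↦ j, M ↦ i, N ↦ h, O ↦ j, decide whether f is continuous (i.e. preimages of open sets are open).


f is NOT continuous.

Compute f^{-1}(U) for each U ∈ τ_Y:
  U = ∅: f^{-1}(U) = ∅ ∈ τ_X ✓.
  U = {g}: f^{-1}(U) = ∅ ∈ τ_X ✓.
  U = {g, h}: f^{-1}(U) = {N} ∈ τ_X ✓.
  U = {g, i, j}: f^{-1}(U) = {L, M, O} ∉ τ_X ✗.
  U = {g, h, i, j}: f^{-1}(U) = {L, M, N, O} ∈ τ_X ✓.
Found U = {g, i, j} with f^{-1}(U) = {L, M, O} not in τ_X. Therefore f is NOT continuous.


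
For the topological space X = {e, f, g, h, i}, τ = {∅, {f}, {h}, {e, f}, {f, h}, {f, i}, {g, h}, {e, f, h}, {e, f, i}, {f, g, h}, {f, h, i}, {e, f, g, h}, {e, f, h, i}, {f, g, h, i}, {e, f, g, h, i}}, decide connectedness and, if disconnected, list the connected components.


(X, τ) is disconnected; components = [{g, h}, {e, f, i}].

Find clopen sets (U ∈ τ with X ∖ U ∈ τ):
  U = ∅, X ∖ U = {e, f, g, h, i} — both open, so U is clopen.
  U = {g, h}, X ∖ U = {e, f, i} — both open, so U is clopen.
  U = {e, f, i}, X ∖ U = {g, h} — both open, so U is clopen.
  U = {e, f, g, h, i}, X ∖ U = ∅ — both open, so U is clopen.
Nontrivial clopen(s) exist: e.g. {g, h}. So (X, τ) is disconnected.
Compute connected components by grouping points that agree on all clopens:
  component: {g, h}
  component: {e, f, i}


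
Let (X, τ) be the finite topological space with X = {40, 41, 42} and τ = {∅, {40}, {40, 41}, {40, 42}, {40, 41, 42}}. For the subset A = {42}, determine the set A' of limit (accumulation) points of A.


A' = ∅

For each x ∈ X, list the open sets U ∈ τ with x ∈ U, then check whether U ∩ (A ∖ {x}) ≠ ∅ for every such U.
  x = 40: open {40} ∋ x has {40} ∩ (A ∖ {40}) = ∅, so x is NOT a limit point.
  x = 41: open {40, 41} ∋ x has {40, 41} ∩ (A ∖ {41}) = ∅, so x is NOT a limit point.
  x = 42: open {40, 42} ∋ x has {40, 42} ∩ (A ∖ {42}) = ∅, so x is NOT a limit point.
Collecting: A' = ∅.


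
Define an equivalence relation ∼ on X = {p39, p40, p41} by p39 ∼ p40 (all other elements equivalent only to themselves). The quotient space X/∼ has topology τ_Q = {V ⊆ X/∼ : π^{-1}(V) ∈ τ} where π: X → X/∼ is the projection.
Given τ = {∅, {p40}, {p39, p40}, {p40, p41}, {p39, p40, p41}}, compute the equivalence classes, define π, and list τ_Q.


X/∼ = {[p39=p40], [p41]}; |τ_Q| = 3.

Equivalence classes: [p39=p40], [p41].
Quotient map π: X → X/∼ sends p39 ↦ [p39=p40], p40 ↦ [p39=p40], p41 ↦ [p41].
For each subset V ⊆ X/∼, compute π^{-1}(V) ⊆ X and check whether π^{-1}(V) ∈ τ. V is open in τ_Q iff π^{-1}(V) ∈ τ.
  V = {}: π^{-1}(V) = ∅ ∈ τ ✓.
  V = {[p39=p40]}: π^{-1}(V) = {p39, p40} ∈ τ ✓.
  V = {[p41]}: π^{-1}(V) = {p41} ∉ τ ✗.
  V = {[p39=p40], [p41]}: π^{-1}(V) = {p39, p40, p41} ∈ τ ✓.
Open sets in the quotient: τ_Q = {{}, {[p39=p40]}, {[p39=p40], [p41]}} (3 elements).


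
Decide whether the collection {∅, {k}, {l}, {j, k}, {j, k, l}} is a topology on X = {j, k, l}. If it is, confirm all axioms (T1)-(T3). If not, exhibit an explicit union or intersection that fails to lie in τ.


τ is NOT a topology on X.

Axiom (T1): ∅ ∈ τ? Yes; X ∈ τ? Yes.
Axiom (T2/T3): check pairwise unions and intersections of members of τ.
Counterexample for (T2): {k} ∪ {l} = {k, l} ∉ τ. Therefore τ is NOT a topology.


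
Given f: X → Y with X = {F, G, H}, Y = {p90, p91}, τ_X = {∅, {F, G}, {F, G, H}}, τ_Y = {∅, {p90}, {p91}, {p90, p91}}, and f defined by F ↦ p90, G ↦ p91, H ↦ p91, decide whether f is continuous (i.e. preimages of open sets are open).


f is NOT continuous.

Compute f^{-1}(U) for each U ∈ τ_Y:
  U = ∅: f^{-1}(U) = ∅ ∈ τ_X ✓.
  U = {p90}: f^{-1}(U) = {F} ∉ τ_X ✗.
  U = {p91}: f^{-1}(U) = {G, H} ∉ τ_X ✗.
  U = {p90, p91}: f^{-1}(U) = {F, G, H} ∈ τ_X ✓.
Found U = {p90} with f^{-1}(U) = {F} not in τ_X. Therefore f is NOT continuous.


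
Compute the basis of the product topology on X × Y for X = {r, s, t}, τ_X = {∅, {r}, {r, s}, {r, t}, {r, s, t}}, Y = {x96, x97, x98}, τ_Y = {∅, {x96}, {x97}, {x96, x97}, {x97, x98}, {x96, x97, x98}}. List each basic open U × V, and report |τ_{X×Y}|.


Basis B = {∅ × ∅, {r} × {x96}, {r} × {x97}, {r} × {x96, x97}, {r, s} × {x96}, {r, t} × {x96}, {r} × {x97, x98}, {r, s} × {x97}, {r, t} × {x97}, {r} × {x96, x97, x98}, {r, s, t} × {x96}, {r, s, t} × {x97}, {r, s} × {x96, x97}, {r, t} × {x96, x97}, {r, s} × {x97, x98}, {r, t} × {x97, x98}, {r, s} × {x96, x97, x98}, {r, t} × {x96, x97, x98}, {r, s, t} × {x96, x97}, {r, s, t} × {x97, x98}, {r, s, t} × {x96, x97, x98}}; |τ_{X×Y}| = 70.

Enumerate products U × V with U ∈ τ_X, V ∈ τ_Y (deduplicated):
  ∅ × ∅ = {} (∅)
  {r} × {x96} = {(r,x96)}
  {r} × {x97} = {(r,x97)}
  {r} × {x96, x97} = {(r,x96), (r,x97)}
  {r, s} × {x96} = {(r,x96), (s,x96)}
  {r, t} × {x96} = {(r,x96), (t,x96)}
  {r} × {x97, x98} = {(r,x97), (r,x98)}
  {r, s} × {x97} = {(r,x97), (s,x97)}
  {r, t} × {x97} = {(r,x97), (t,x97)}
  {r} × {x96, x97, x98} = {(r,x96), (r,x97), (r,x98)}
  {r, s, t} × {x96} = {(r,x96), (s,x96), (t,x96)}
  {r, s, t} × {x97} = {(r,x97), (s,x97), (t,x97)}
  {r, s} × {x96, x97} = {(r,x96), (r,x97), (s,x96), (s,x97)}
  {r, t} × {x96, x97} = {(r,x96), (r,x97), (t,x96), (t,x97)}
  {r, s} × {x97, x98} = {(r,x97), (r,x98), (s,x97), (s,x98)}
  {r, t} × {x97, x98} = {(r,x97), (r,x98), (t,x97), (t,x98)}
  {r, s} × {x96, x97, x98} = {(r,x96), (r,x97), (r,x98), (s,x96), (s,x97), (s,x98)}
  {r, t} × {x96, x97, x98} = {(r,x96), (r,x97), (r,x98), (t,x96), (t,x97), (t,x98)}
  {r, s, t} × {x96, x97} = {(r,x96), (r,x97), (s,x96), (s,x97), (t,x96), (t,x97)}
  {r, s, t} × {x97, x98} = {(r,x97), (r,x98), (s,x97), (s,x98), (t,x97), (t,x98)}
  {r, s, t} × {x96, x97, x98} = {(r,x96), (r,x97), (r,x98), (s,x96), (s,x97), (s,x98), (t,x96), (t,x97), (t,x98)}
These 21 distinct sets form the basis B.
Close under arbitrary unions to get τ_{X×Y}; counting gives |τ_{X×Y}| = 70.


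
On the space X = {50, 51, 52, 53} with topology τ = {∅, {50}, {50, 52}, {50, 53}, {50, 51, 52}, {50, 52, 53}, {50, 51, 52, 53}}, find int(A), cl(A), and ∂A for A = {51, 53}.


int(A) = ∅, cl(A) = {51, 53}, ∂A = {51, 53}.

Closed sets in (X, τ) are complements of opens:
  closed(X, τ) = {∅, {51}, {53}, {51, 52}, {51, 53}, {51, 52, 53}, {50, 51, 52, 53}}.
int(A) = ⋃ {U ∈ τ : U ⊆ A}. Opens contained in A: ∅.
Taking the union of these: int(A) = ∅.
cl(A) = ⋂ {C closed : A ⊆ C}. Closed sets containing A: {51, 53}, {51, 52, 53}, {50, 51, 52, 53}.
Intersecting these: cl(A) = {51, 53}.
∂A = cl(A) ∖ int(A) = {51, 53} ∖ ∅ = {51, 53}.


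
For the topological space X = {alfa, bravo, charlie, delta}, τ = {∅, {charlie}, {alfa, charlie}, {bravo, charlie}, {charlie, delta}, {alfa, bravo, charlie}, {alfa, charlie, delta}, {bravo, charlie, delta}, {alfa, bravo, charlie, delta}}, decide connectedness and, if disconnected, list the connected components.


(X, τ) is connected.

Find clopen sets (U ∈ τ with X ∖ U ∈ τ):
  U = ∅, X ∖ U = {alfa, bravo, charlie, delta} — both open, so U is clopen.
  U = {alfa, bravo, charlie, delta}, X ∖ U = ∅ — both open, so U is clopen.
Only trivial clopens (∅ and X) exist, so (X, τ) is connected.
Compute connected components by grouping points that agree on all clopens:
  component: {alfa, bravo, charlie, delta}


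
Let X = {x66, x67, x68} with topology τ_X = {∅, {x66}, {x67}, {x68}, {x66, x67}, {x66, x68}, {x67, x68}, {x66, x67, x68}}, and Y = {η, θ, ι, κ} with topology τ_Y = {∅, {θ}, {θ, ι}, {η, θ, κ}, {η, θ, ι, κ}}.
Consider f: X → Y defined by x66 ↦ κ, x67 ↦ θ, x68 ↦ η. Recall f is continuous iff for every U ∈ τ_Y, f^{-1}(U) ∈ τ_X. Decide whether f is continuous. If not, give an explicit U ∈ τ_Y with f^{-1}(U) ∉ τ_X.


f IS continuous.

Compute f^{-1}(U) for each U ∈ τ_Y:
  U = ∅: f^{-1}(U) = ∅ ∈ τ_X ✓.
  U = {θ}: f^{-1}(U) = {x67} ∈ τ_X ✓.
  U = {θ, ι}: f^{-1}(U) = {x67} ∈ τ_X ✓.
  U = {η, θ, κ}: f^{-1}(U) = {x66, x67, x68} ∈ τ_X ✓.
  U = {η, θ, ι, κ}: f^{-1}(U) = {x66, x67, x68} ∈ τ_X ✓.
Every preimage lies in τ_X, so f IS continuous.


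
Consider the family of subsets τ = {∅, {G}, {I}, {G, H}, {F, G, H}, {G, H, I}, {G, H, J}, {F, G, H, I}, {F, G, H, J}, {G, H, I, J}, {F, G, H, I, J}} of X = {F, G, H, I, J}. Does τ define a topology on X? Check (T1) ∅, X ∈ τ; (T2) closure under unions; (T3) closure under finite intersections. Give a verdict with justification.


τ is NOT a topology on X.

Axiom (T1): ∅ ∈ τ? Yes; X ∈ τ? Yes.
Axiom (T2/T3): check pairwise unions and intersections of members of τ.
Counterexample for (T2): {G} ∪ {I} = {G, I} ∉ τ. Therefore τ is NOT a topology.


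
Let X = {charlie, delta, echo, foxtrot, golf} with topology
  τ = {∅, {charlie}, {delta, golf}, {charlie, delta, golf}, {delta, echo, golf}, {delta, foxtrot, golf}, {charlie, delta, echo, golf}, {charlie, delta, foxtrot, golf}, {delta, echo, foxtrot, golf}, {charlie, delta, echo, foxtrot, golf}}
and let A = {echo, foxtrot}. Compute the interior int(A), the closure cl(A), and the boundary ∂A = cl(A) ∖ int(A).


int(A) = ∅, cl(A) = {echo, foxtrot}, ∂A = {echo, foxtrot}.

Closed sets in (X, τ) are complements of opens:
  closed(X, τ) = {∅, {charlie}, {echo}, {foxtrot}, {charlie, echo}, {charlie, foxtrot}, {echo, foxtrot}, {charlie, echo, foxtrot}, {delta, echo, foxtrot, golf}, {charlie, delta, echo, foxtrot, golf}}.
int(A) = ⋃ {U ∈ τ : U ⊆ A}. Opens contained in A: ∅.
Taking the union of these: int(A) = ∅.
cl(A) = ⋂ {C closed : A ⊆ C}. Closed sets containing A: {echo, foxtrot}, {charlie, echo, foxtrot}, {delta, echo, foxtrot, golf}, {charlie, delta, echo, foxtrot, golf}.
Intersecting these: cl(A) = {echo, foxtrot}.
∂A = cl(A) ∖ int(A) = {echo, foxtrot} ∖ ∅ = {echo, foxtrot}.


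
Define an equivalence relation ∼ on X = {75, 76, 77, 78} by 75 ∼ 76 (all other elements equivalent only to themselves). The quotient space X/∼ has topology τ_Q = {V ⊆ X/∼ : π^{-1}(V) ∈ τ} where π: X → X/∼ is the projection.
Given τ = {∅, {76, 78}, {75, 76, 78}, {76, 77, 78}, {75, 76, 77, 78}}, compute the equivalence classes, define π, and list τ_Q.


X/∼ = {[75=76], [77], [78]}; |τ_Q| = 3.

Equivalence classes: [75=76], [77], [78].
Quotient map π: X → X/∼ sends 75 ↦ [75=76], 76 ↦ [75=76], 77 ↦ [77], 78 ↦ [78].
For each subset V ⊆ X/∼, compute π^{-1}(V) ⊆ X and check whether π^{-1}(V) ∈ τ. V is open in τ_Q iff π^{-1}(V) ∈ τ.
  V = {}: π^{-1}(V) = ∅ ∈ τ ✓.
  V = {[75=76]}: π^{-1}(V) = {75, 76} ∉ τ ✗.
  V = {[77]}: π^{-1}(V) = {77} ∉ τ ✗.
  V = {[75=76], [77]}: π^{-1}(V) = {75, 76, 77} ∉ τ ✗.
  V = {[78]}: π^{-1}(V) = {78} ∉ τ ✗.
  V = {[75=76], [78]}: π^{-1}(V) = {75, 76, 78} ∈ τ ✓.
  V = {[77], [78]}: π^{-1}(V) = {77, 78} ∉ τ ✗.
  V = {[75=76], [77], [78]}: π^{-1}(V) = {75, 76, 77, 78} ∈ τ ✓.
Open sets in the quotient: τ_Q = {{}, {[75=76], [78]}, {[75=76], [77], [78]}} (3 elements).


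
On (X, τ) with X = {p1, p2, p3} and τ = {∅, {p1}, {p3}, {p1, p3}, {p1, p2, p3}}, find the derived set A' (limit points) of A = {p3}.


A' = {p2}

For each x ∈ X, list the open sets U ∈ τ with x ∈ U, then check whether U ∩ (A ∖ {x}) ≠ ∅ for every such U.
  x = p1: open {p1} ∋ x has {p1} ∩ (A ∖ {p1}) = ∅, so x is NOT a limit point.
  x = p2: opens ∋ x are {p1, p2, p3}; each meets A ∖ {p2}, so x IS a limit point.
  x = p3: open {p3} ∋ x has {p3} ∩ (A ∖ {p3}) = ∅, so x is NOT a limit point.
Collecting: A' = {p2}.


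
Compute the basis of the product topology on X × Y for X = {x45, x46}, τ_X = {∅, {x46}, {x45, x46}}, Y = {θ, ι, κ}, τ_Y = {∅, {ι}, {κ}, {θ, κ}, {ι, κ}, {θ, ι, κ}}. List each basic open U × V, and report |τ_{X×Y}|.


Basis B = {∅ × ∅, {x46} × {ι}, {x46} × {κ}, {x45, x46} × {ι}, {x45, x46} × {κ}, {x46} × {θ, κ}, {x46} × {ι, κ}, {x46} × {θ, ι, κ}, {x45, x46} × {θ, κ}, {x45, x46} × {ι, κ}, {x45, x46} × {θ, ι, κ}}; |τ_{X×Y}| = 18.

Enumerate products U × V with U ∈ τ_X, V ∈ τ_Y (deduplicated):
  ∅ × ∅ = {} (∅)
  {x46} × {ι} = {(x46,ι)}
  {x46} × {κ} = {(x46,κ)}
  {x45, x46} × {ι} = {(x45,ι), (x46,ι)}
  {x45, x46} × {κ} = {(x45,κ), (x46,κ)}
  {x46} × {θ, κ} = {(x46,θ), (x46,κ)}
  {x46} × {ι, κ} = {(x46,ι), (x46,κ)}
  {x46} × {θ, ι, κ} = {(x46,θ), (x46,ι), (x46,κ)}
  {x45, x46} × {θ, κ} = {(x45,θ), (x45,κ), (x46,θ), (x46,κ)}
  {x45, x46} × {ι, κ} = {(x45,ι), (x45,κ), (x46,ι), (x46,κ)}
  {x45, x46} × {θ, ι, κ} = {(x45,θ), (x45,ι), (x45,κ), (x46,θ), (x46,ι), (x46,κ)}
These 11 distinct sets form the basis B.
Close under arbitrary unions to get τ_{X×Y}; counting gives |τ_{X×Y}| = 18.


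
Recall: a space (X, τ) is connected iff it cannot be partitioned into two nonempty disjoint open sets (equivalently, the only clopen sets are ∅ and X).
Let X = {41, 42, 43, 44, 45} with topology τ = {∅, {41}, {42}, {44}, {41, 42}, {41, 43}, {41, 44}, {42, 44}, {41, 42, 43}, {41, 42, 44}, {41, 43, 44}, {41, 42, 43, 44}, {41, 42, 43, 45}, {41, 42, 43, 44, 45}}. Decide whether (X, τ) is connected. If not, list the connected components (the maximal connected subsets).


(X, τ) is disconnected; components = [{44}, {41, 42, 43, 45}].

Find clopen sets (U ∈ τ with X ∖ U ∈ τ):
  U = ∅, X ∖ U = {41, 42, 43, 44, 45} — both open, so U is clopen.
  U = {44}, X ∖ U = {41, 42, 43, 45} — both open, so U is clopen.
  U = {41, 42, 43, 45}, X ∖ U = {44} — both open, so U is clopen.
  U = {41, 42, 43, 44, 45}, X ∖ U = ∅ — both open, so U is clopen.
Nontrivial clopen(s) exist: e.g. {44}. So (X, τ) is disconnected.
Compute connected components by grouping points that agree on all clopens:
  component: {44}
  component: {41, 42, 43, 45}


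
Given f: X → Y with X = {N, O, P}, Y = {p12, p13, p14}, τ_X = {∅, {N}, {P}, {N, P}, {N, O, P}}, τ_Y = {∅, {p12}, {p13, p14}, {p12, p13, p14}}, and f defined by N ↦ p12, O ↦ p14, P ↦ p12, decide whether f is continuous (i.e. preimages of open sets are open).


f is NOT continuous.

Compute f^{-1}(U) for each U ∈ τ_Y:
  U = ∅: f^{-1}(U) = ∅ ∈ τ_X ✓.
  U = {p12}: f^{-1}(U) = {N, P} ∈ τ_X ✓.
  U = {p13, p14}: f^{-1}(U) = {O} ∉ τ_X ✗.
  U = {p12, p13, p14}: f^{-1}(U) = {N, O, P} ∈ τ_X ✓.
Found U = {p13, p14} with f^{-1}(U) = {O} not in τ_X. Therefore f is NOT continuous.


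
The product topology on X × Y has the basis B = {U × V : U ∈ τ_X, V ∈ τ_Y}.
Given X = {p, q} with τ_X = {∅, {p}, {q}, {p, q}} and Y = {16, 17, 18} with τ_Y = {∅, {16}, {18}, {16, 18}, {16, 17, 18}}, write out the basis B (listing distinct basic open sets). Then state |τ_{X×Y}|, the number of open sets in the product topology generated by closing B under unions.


Basis B = {∅ × ∅, {p} × {16}, {p} × {18}, {q} × {16}, {q} × {18}, {p} × {16, 18}, {p, q} × {16}, {p, q} × {18}, {q} × {16, 18}, {p} × {16, 17, 18}, {q} × {16, 17, 18}, {p, q} × {16, 18}, {p, q} × {16, 17, 18}}; |τ_{X×Y}| = 25.

Enumerate products U × V with U ∈ τ_X, V ∈ τ_Y (deduplicated):
  ∅ × ∅ = {} (∅)
  {p} × {16} = {(p,16)}
  {p} × {18} = {(p,18)}
  {q} × {16} = {(q,16)}
  {q} × {18} = {(q,18)}
  {p} × {16, 18} = {(p,16), (p,18)}
  {p, q} × {16} = {(p,16), (q,16)}
  {p, q} × {18} = {(p,18), (q,18)}
  {q} × {16, 18} = {(q,16), (q,18)}
  {p} × {16, 17, 18} = {(p,16), (p,17), (p,18)}
  {q} × {16, 17, 18} = {(q,16), (q,17), (q,18)}
  {p, q} × {16, 18} = {(p,16), (p,18), (q,16), (q,18)}
  {p, q} × {16, 17, 18} = {(p,16), (p,17), (p,18), (q,16), (q,17), (q,18)}
These 13 distinct sets form the basis B.
Close under arbitrary unions to get τ_{X×Y}; counting gives |τ_{X×Y}| = 25.


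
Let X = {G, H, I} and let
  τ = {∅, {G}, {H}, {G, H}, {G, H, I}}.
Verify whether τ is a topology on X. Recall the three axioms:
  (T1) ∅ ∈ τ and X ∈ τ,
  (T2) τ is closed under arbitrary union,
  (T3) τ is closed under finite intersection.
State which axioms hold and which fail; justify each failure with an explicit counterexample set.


τ IS a topology on X.

Axiom (T1): ∅ ∈ τ? Yes; X ∈ τ? Yes.
Axiom (T2/T3): check pairwise unions and intersections of members of τ.
All pairwise intersections and unions checked — each lies in τ. Therefore τ satisfies (T1), (T2), (T3): it IS a topology on X.


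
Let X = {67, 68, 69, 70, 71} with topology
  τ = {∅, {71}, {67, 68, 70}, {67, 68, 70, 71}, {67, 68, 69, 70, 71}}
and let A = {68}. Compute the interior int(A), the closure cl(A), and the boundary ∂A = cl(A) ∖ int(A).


int(A) = ∅, cl(A) = {67, 68, 69, 70}, ∂A = {67, 68, 69, 70}.

Closed sets in (X, τ) are complements of opens:
  closed(X, τ) = {∅, {69}, {69, 71}, {67, 68, 69, 70}, {67, 68, 69, 70, 71}}.
int(A) = ⋃ {U ∈ τ : U ⊆ A}. Opens contained in A: ∅.
Taking the union of these: int(A) = ∅.
cl(A) = ⋂ {C closed : A ⊆ C}. Closed sets containing A: {67, 68, 69, 70}, {67, 68, 69, 70, 71}.
Intersecting these: cl(A) = {67, 68, 69, 70}.
∂A = cl(A) ∖ int(A) = {67, 68, 69, 70} ∖ ∅ = {67, 68, 69, 70}.


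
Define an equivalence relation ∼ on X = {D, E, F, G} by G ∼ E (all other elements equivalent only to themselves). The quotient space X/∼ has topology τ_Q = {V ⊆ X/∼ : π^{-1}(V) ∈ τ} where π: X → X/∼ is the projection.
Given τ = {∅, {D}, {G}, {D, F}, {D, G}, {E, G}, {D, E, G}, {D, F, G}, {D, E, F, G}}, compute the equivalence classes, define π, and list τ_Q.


X/∼ = {[D], [E=G], [F]}; |τ_Q| = 6.

Equivalence classes: [D], [E=G], [F].
Quotient map π: X → X/∼ sends D ↦ [D], E ↦ [E=G], F ↦ [F], G ↦ [E=G].
For each subset V ⊆ X/∼, compute π^{-1}(V) ⊆ X and check whether π^{-1}(V) ∈ τ. V is open in τ_Q iff π^{-1}(V) ∈ τ.
  V = {}: π^{-1}(V) = ∅ ∈ τ ✓.
  V = {[D]}: π^{-1}(V) = {D} ∈ τ ✓.
  V = {[E=G]}: π^{-1}(V) = {E, G} ∈ τ ✓.
  V = {[D], [E=G]}: π^{-1}(V) = {D, E, G} ∈ τ ✓.
  V = {[F]}: π^{-1}(V) = {F} ∉ τ ✗.
  V = {[D], [F]}: π^{-1}(V) = {D, F} ∈ τ ✓.
  V = {[E=G], [F]}: π^{-1}(V) = {E, F, G} ∉ τ ✗.
  V = {[D], [E=G], [F]}: π^{-1}(V) = {D, E, F, G} ∈ τ ✓.
Open sets in the quotient: τ_Q = {{}, {[D]}, {[E=G]}, {[D], [E=G]}, {[D], [F]}, {[D], [E=G], [F]}} (6 elements).


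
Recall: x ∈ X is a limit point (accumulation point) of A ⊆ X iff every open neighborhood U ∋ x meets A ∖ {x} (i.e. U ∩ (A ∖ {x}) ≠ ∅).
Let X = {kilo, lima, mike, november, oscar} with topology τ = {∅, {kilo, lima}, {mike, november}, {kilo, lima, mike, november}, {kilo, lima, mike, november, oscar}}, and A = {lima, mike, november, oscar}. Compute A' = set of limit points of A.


A' = {kilo, mike, november, oscar}

For each x ∈ X, list the open sets U ∈ τ with x ∈ U, then check whether U ∩ (A ∖ {x}) ≠ ∅ for every such U.
  x = kilo: opens ∋ x are {kilo, lima}, {kilo, lima, mike, november}, {kilo, lima, mike, november, oscar}; each meets A ∖ {kilo}, so x IS a limit point.
  x = lima: open {kilo, lima} ∋ x has {kilo, lima} ∩ (A ∖ {lima}) = ∅, so x is NOT a limit point.
  x = mike: opens ∋ x are {mike, november}, {kilo, lima, mike, november}, {kilo, lima, mike, november, oscar}; each meets A ∖ {mike}, so x IS a limit point.
  x = november: opens ∋ x are {mike, november}, {kilo, lima, mike, november}, {kilo, lima, mike, november, oscar}; each meets A ∖ {november}, so x IS a limit point.
  x = oscar: opens ∋ x are {kilo, lima, mike, november, oscar}; each meets A ∖ {oscar}, so x IS a limit point.
Collecting: A' = {kilo, mike, november, oscar}.


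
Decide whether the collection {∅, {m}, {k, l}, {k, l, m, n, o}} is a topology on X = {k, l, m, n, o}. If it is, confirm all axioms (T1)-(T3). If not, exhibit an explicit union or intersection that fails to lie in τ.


τ is NOT a topology on X.

Axiom (T1): ∅ ∈ τ? Yes; X ∈ τ? Yes.
Axiom (T2/T3): check pairwise unions and intersections of members of τ.
Counterexample for (T2): {m} ∪ {k, l} = {k, l, m} ∉ τ. Therefore τ is NOT a topology.


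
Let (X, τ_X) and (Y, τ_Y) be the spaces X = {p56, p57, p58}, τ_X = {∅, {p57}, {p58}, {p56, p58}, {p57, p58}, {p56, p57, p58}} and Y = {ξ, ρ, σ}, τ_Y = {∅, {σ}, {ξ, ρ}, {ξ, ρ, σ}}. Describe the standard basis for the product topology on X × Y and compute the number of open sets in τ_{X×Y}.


Basis B = {∅ × ∅, {p57} × {σ}, {p58} × {σ}, {p56, p58} × {σ}, {p57} × {ξ, ρ}, {p57, p58} × {σ}, {p58} × {ξ, ρ}, {p56, p57, p58} × {σ}, {p57} × {ξ, ρ, σ}, {p58} × {ξ, ρ, σ}, {p56, p58} × {ξ, ρ}, {p57, p58} × {ξ, ρ}, {p56, p58} × {ξ, ρ, σ}, {p56, p57, p58} × {ξ, ρ}, {p57, p58} × {ξ, ρ, σ}, {p56, p57, p58} × {ξ, ρ, σ}}; |τ_{X×Y}| = 36.

Enumerate products U × V with U ∈ τ_X, V ∈ τ_Y (deduplicated):
  ∅ × ∅ = {} (∅)
  {p57} × {σ} = {(p57,σ)}
  {p58} × {σ} = {(p58,σ)}
  {p56, p58} × {σ} = {(p56,σ), (p58,σ)}
  {p57} × {ξ, ρ} = {(p57,ξ), (p57,ρ)}
  {p57, p58} × {σ} = {(p57,σ), (p58,σ)}
  {p58} × {ξ, ρ} = {(p58,ξ), (p58,ρ)}
  {p56, p57, p58} × {σ} = {(p56,σ), (p57,σ), (p58,σ)}
  {p57} × {ξ, ρ, σ} = {(p57,ξ), (p57,ρ), (p57,σ)}
  {p58} × {ξ, ρ, σ} = {(p58,ξ), (p58,ρ), (p58,σ)}
  {p56, p58} × {ξ, ρ} = {(p56,ξ), (p56,ρ), (p58,ξ), (p58,ρ)}
  {p57, p58} × {ξ, ρ} = {(p57,ξ), (p57,ρ), (p58,ξ), (p58,ρ)}
  {p56, p58} × {ξ, ρ, σ} = {(p56,ξ), (p56,ρ), (p56,σ), (p58,ξ), (p58,ρ), (p58,σ)}
  {p56, p57, p58} × {ξ, ρ} = {(p56,ξ), (p56,ρ), (p57,ξ), (p57,ρ), (p58,ξ), (p58,ρ)}
  {p57, p58} × {ξ, ρ, σ} = {(p57,ξ), (p57,ρ), (p57,σ), (p58,ξ), (p58,ρ), (p58,σ)}
  {p56, p57, p58} × {ξ, ρ, σ} = {(p56,ξ), (p56,ρ), (p56,σ), (p57,ξ), (p57,ρ), (p57,σ), (p58,ξ), (p58,ρ), (p58,σ)}
These 16 distinct sets form the basis B.
Close under arbitrary unions to get τ_{X×Y}; counting gives |τ_{X×Y}| = 36.


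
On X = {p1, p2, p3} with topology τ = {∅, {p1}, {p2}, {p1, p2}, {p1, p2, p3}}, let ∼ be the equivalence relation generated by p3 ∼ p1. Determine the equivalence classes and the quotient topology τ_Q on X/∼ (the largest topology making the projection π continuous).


X/∼ = {[p1=p3], [p2]}; |τ_Q| = 3.

Equivalence classes: [p1=p3], [p2].
Quotient map π: X → X/∼ sends p1 ↦ [p1=p3], p2 ↦ [p2], p3 ↦ [p1=p3].
For each subset V ⊆ X/∼, compute π^{-1}(V) ⊆ X and check whether π^{-1}(V) ∈ τ. V is open in τ_Q iff π^{-1}(V) ∈ τ.
  V = {}: π^{-1}(V) = ∅ ∈ τ ✓.
  V = {[p1=p3]}: π^{-1}(V) = {p1, p3} ∉ τ ✗.
  V = {[p2]}: π^{-1}(V) = {p2} ∈ τ ✓.
  V = {[p1=p3], [p2]}: π^{-1}(V) = {p1, p2, p3} ∈ τ ✓.
Open sets in the quotient: τ_Q = {{}, {[p2]}, {[p1=p3], [p2]}} (3 elements).


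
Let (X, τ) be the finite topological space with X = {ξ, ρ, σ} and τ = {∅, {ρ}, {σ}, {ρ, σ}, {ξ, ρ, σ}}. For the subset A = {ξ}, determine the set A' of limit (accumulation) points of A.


A' = ∅

For each x ∈ X, list the open sets U ∈ τ with x ∈ U, then check whether U ∩ (A ∖ {x}) ≠ ∅ for every such U.
  x = ξ: open {ξ, ρ, σ} ∋ x has {ξ, ρ, σ} ∩ (A ∖ {ξ}) = ∅, so x is NOT a limit point.
  x = ρ: open {ρ} ∋ x has {ρ} ∩ (A ∖ {ρ}) = ∅, so x is NOT a limit point.
  x = σ: open {σ} ∋ x has {σ} ∩ (A ∖ {σ}) = ∅, so x is NOT a limit point.
Collecting: A' = ∅.


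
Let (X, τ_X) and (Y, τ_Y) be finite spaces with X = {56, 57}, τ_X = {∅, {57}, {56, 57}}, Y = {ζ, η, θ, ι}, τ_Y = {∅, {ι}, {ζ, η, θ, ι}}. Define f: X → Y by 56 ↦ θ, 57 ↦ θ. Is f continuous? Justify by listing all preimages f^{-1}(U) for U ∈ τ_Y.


f IS continuous.

Compute f^{-1}(U) for each U ∈ τ_Y:
  U = ∅: f^{-1}(U) = ∅ ∈ τ_X ✓.
  U = {ι}: f^{-1}(U) = ∅ ∈ τ_X ✓.
  U = {ζ, η, θ, ι}: f^{-1}(U) = {56, 57} ∈ τ_X ✓.
Every preimage lies in τ_X, so f IS continuous.


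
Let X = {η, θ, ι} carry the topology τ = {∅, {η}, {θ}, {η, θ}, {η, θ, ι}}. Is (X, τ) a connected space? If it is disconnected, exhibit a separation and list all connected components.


(X, τ) is connected.

Find clopen sets (U ∈ τ with X ∖ U ∈ τ):
  U = ∅, X ∖ U = {η, θ, ι} — both open, so U is clopen.
  U = {η, θ, ι}, X ∖ U = ∅ — both open, so U is clopen.
Only trivial clopens (∅ and X) exist, so (X, τ) is connected.
Compute connected components by grouping points that agree on all clopens:
  component: {η, θ, ι}


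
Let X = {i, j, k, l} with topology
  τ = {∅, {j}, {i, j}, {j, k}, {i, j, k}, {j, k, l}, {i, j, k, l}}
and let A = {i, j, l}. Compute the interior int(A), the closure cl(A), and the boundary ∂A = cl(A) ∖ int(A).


int(A) = {i, j}, cl(A) = {i, j, k, l}, ∂A = {k, l}.

Closed sets in (X, τ) are complements of opens:
  closed(X, τ) = {∅, {i}, {l}, {i, l}, {k, l}, {i, k, l}, {i, j, k, l}}.
int(A) = ⋃ {U ∈ τ : U ⊆ A}. Opens contained in A: ∅, {j}, {i, j}.
Taking the union of these: int(A) = {i, j}.
cl(A) = ⋂ {C closed : A ⊆ C}. Closed sets containing A: {i, j, k, l}.
Intersecting these: cl(A) = {i, j, k, l}.
∂A = cl(A) ∖ int(A) = {i, j, k, l} ∖ {i, j} = {k, l}.


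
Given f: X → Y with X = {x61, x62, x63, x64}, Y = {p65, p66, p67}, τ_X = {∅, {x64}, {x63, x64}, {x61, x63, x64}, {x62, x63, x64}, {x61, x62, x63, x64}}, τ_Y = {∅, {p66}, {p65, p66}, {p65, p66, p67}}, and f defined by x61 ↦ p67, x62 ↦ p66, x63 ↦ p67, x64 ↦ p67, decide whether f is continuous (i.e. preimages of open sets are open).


f is NOT continuous.

Compute f^{-1}(U) for each U ∈ τ_Y:
  U = ∅: f^{-1}(U) = ∅ ∈ τ_X ✓.
  U = {p66}: f^{-1}(U) = {x62} ∉ τ_X ✗.
  U = {p65, p66}: f^{-1}(U) = {x62} ∉ τ_X ✗.
  U = {p65, p66, p67}: f^{-1}(U) = {x61, x62, x63, x64} ∈ τ_X ✓.
Found U = {p66} with f^{-1}(U) = {x62} not in τ_X. Therefore f is NOT continuous.


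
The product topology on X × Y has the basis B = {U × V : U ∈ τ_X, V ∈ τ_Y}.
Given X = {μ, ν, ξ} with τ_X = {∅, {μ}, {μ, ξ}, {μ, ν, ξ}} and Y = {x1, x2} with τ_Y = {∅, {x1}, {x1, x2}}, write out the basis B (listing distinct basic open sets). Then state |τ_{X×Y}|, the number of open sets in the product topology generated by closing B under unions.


Basis B = {∅ × ∅, {μ} × {x1}, {μ} × {x1, x2}, {μ, ξ} × {x1}, {μ, ν, ξ} × {x1}, {μ, ξ} × {x1, x2}, {μ, ν, ξ} × {x1, x2}}; |τ_{X×Y}| = 10.

Enumerate products U × V with U ∈ τ_X, V ∈ τ_Y (deduplicated):
  ∅ × ∅ = {} (∅)
  {μ} × {x1} = {(μ,x1)}
  {μ} × {x1, x2} = {(μ,x1), (μ,x2)}
  {μ, ξ} × {x1} = {(μ,x1), (ξ,x1)}
  {μ, ν, ξ} × {x1} = {(μ,x1), (ν,x1), (ξ,x1)}
  {μ, ξ} × {x1, x2} = {(μ,x1), (μ,x2), (ξ,x1), (ξ,x2)}
  {μ, ν, ξ} × {x1, x2} = {(μ,x1), (μ,x2), (ν,x1), (ν,x2), (ξ,x1), (ξ,x2)}
These 7 distinct sets form the basis B.
Close under arbitrary unions to get τ_{X×Y}; counting gives |τ_{X×Y}| = 10.


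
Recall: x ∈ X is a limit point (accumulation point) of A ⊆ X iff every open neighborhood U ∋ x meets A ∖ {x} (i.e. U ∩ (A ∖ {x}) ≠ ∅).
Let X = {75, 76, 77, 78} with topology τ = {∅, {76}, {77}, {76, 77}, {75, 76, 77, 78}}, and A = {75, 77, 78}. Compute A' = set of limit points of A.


A' = {75, 78}

For each x ∈ X, list the open sets U ∈ τ with x ∈ U, then check whether U ∩ (A ∖ {x}) ≠ ∅ for every such U.
  x = 75: opens ∋ x are {75, 76, 77, 78}; each meets A ∖ {75}, so x IS a limit point.
  x = 76: open {76} ∋ x has {76} ∩ (A ∖ {76}) = ∅, so x is NOT a limit point.
  x = 77: open {77} ∋ x has {77} ∩ (A ∖ {77}) = ∅, so x is NOT a limit point.
  x = 78: opens ∋ x are {75, 76, 77, 78}; each meets A ∖ {78}, so x IS a limit point.
Collecting: A' = {75, 78}.


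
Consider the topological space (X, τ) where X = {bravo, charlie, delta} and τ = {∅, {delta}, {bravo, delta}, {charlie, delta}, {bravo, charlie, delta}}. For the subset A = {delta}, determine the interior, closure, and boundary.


int(A) = {delta}, cl(A) = {bravo, charlie, delta}, ∂A = {bravo, charlie}.

Closed sets in (X, τ) are complements of opens:
  closed(X, τ) = {∅, {bravo}, {charlie}, {bravo, charlie}, {bravo, charlie, delta}}.
int(A) = ⋃ {U ∈ τ : U ⊆ A}. Opens contained in A: ∅, {delta}.
Taking the union of these: int(A) = {delta}.
cl(A) = ⋂ {C closed : A ⊆ C}. Closed sets containing A: {bravo, charlie, delta}.
Intersecting these: cl(A) = {bravo, charlie, delta}.
∂A = cl(A) ∖ int(A) = {bravo, charlie, delta} ∖ {delta} = {bravo, charlie}.


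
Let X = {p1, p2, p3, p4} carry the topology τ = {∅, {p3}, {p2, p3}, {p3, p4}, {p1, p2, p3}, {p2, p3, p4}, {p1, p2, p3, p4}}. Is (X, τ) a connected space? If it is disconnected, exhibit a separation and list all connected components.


(X, τ) is connected.

Find clopen sets (U ∈ τ with X ∖ U ∈ τ):
  U = ∅, X ∖ U = {p1, p2, p3, p4} — both open, so U is clopen.
  U = {p1, p2, p3, p4}, X ∖ U = ∅ — both open, so U is clopen.
Only trivial clopens (∅ and X) exist, so (X, τ) is connected.
Compute connected components by grouping points that agree on all clopens:
  component: {p1, p2, p3, p4}


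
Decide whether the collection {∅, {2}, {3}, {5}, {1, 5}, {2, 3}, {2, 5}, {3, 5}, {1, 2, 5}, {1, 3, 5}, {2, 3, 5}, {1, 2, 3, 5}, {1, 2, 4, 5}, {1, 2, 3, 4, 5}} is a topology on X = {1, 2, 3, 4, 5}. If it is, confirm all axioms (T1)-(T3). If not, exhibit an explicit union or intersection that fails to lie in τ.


τ IS a topology on X.

Axiom (T1): ∅ ∈ τ? Yes; X ∈ τ? Yes.
Axiom (T2/T3): check pairwise unions and intersections of members of τ.
All pairwise intersections and unions checked — each lies in τ. Therefore τ satisfies (T1), (T2), (T3): it IS a topology on X.


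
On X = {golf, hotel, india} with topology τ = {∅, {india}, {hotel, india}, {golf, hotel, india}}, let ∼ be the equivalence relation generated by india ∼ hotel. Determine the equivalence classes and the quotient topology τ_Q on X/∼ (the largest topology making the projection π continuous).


X/∼ = {[golf], [hotel=india]}; |τ_Q| = 3.

Equivalence classes: [golf], [hotel=india].
Quotient map π: X → X/∼ sends golf ↦ [golf], hotel ↦ [hotel=india], india ↦ [hotel=india].
For each subset V ⊆ X/∼, compute π^{-1}(V) ⊆ X and check whether π^{-1}(V) ∈ τ. V is open in τ_Q iff π^{-1}(V) ∈ τ.
  V = {}: π^{-1}(V) = ∅ ∈ τ ✓.
  V = {[golf]}: π^{-1}(V) = {golf} ∉ τ ✗.
  V = {[hotel=india]}: π^{-1}(V) = {hotel, india} ∈ τ ✓.
  V = {[golf], [hotel=india]}: π^{-1}(V) = {golf, hotel, india} ∈ τ ✓.
Open sets in the quotient: τ_Q = {{}, {[hotel=india]}, {[golf], [hotel=india]}} (3 elements).


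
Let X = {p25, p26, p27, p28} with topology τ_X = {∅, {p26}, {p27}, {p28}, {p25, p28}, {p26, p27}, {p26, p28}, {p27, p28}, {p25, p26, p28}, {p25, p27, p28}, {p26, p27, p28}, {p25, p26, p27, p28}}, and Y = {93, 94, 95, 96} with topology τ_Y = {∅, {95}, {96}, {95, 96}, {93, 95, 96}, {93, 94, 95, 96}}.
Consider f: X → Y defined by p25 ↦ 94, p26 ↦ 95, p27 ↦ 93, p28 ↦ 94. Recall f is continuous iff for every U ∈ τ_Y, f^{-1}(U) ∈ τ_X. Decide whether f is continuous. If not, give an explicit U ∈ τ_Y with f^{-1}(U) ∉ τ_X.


f IS continuous.

Compute f^{-1}(U) for each U ∈ τ_Y:
  U = ∅: f^{-1}(U) = ∅ ∈ τ_X ✓.
  U = {95}: f^{-1}(U) = {p26} ∈ τ_X ✓.
  U = {96}: f^{-1}(U) = ∅ ∈ τ_X ✓.
  U = {95, 96}: f^{-1}(U) = {p26} ∈ τ_X ✓.
  U = {93, 95, 96}: f^{-1}(U) = {p26, p27} ∈ τ_X ✓.
  U = {93, 94, 95, 96}: f^{-1}(U) = {p25, p26, p27, p28} ∈ τ_X ✓.
Every preimage lies in τ_X, so f IS continuous.


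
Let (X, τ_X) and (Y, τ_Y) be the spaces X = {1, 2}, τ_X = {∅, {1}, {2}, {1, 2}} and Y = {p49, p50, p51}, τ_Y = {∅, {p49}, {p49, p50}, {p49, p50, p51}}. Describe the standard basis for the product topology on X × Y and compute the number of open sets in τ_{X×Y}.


Basis B = {∅ × ∅, {1} × {p49}, {2} × {p49}, {1} × {p49, p50}, {1, 2} × {p49}, {2} × {p49, p50}, {1} × {p49, p50, p51}, {2} × {p49, p50, p51}, {1, 2} × {p49, p50}, {1, 2} × {p49, p50, p51}}; |τ_{X×Y}| = 16.

Enumerate products U × V with U ∈ τ_X, V ∈ τ_Y (deduplicated):
  ∅ × ∅ = {} (∅)
  {1} × {p49} = {(1,p49)}
  {2} × {p49} = {(2,p49)}
  {1} × {p49, p50} = {(1,p49), (1,p50)}
  {1, 2} × {p49} = {(1,p49), (2,p49)}
  {2} × {p49, p50} = {(2,p49), (2,p50)}
  {1} × {p49, p50, p51} = {(1,p49), (1,p50), (1,p51)}
  {2} × {p49, p50, p51} = {(2,p49), (2,p50), (2,p51)}
  {1, 2} × {p49, p50} = {(1,p49), (1,p50), (2,p49), (2,p50)}
  {1, 2} × {p49, p50, p51} = {(1,p49), (1,p50), (1,p51), (2,p49), (2,p50), (2,p51)}
These 10 distinct sets form the basis B.
Close under arbitrary unions to get τ_{X×Y}; counting gives |τ_{X×Y}| = 16.


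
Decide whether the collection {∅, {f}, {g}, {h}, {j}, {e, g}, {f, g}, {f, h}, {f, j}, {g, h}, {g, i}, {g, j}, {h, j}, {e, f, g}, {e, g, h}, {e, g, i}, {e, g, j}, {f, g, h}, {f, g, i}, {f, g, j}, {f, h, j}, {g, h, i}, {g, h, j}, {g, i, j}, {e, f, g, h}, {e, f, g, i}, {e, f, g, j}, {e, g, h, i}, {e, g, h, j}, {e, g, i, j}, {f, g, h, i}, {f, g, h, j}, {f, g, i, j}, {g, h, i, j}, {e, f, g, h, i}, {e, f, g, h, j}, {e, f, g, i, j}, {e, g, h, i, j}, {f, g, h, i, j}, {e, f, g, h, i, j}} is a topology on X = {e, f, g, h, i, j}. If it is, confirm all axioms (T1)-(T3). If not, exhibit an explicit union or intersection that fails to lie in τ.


τ IS a topology on X.

Axiom (T1): ∅ ∈ τ? Yes; X ∈ τ? Yes.
Axiom (T2/T3): check pairwise unions and intersections of members of τ.
All pairwise intersections and unions checked — each lies in τ. Therefore τ satisfies (T1), (T2), (T3): it IS a topology on X.


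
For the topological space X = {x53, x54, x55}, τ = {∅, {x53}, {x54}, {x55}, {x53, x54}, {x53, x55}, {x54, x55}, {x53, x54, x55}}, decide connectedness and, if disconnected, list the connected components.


(X, τ) is disconnected; components = [{x53}, {x54}, {x55}].

Find clopen sets (U ∈ τ with X ∖ U ∈ τ):
  U = ∅, X ∖ U = {x53, x54, x55} — both open, so U is clopen.
  U = {x53}, X ∖ U = {x54, x55} — both open, so U is clopen.
  U = {x54}, X ∖ U = {x53, x55} — both open, so U is clopen.
  U = {x55}, X ∖ U = {x53, x54} — both open, so U is clopen.
  U = {x53, x54}, X ∖ U = {x55} — both open, so U is clopen.
  U = {x53, x55}, X ∖ U = {x54} — both open, so U is clopen.
  U = {x54, x55}, X ∖ U = {x53} — both open, so U is clopen.
  U = {x53, x54, x55}, X ∖ U = ∅ — both open, so U is clopen.
Nontrivial clopen(s) exist: e.g. {x54, x55}. So (X, τ) is disconnected.
Compute connected components by grouping points that agree on all clopens:
  component: {x53}
  component: {x54}
  component: {x55}


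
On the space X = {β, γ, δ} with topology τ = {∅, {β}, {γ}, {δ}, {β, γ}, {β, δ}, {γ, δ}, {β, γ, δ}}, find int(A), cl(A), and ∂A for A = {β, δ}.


int(A) = {β, δ}, cl(A) = {β, δ}, ∂A = ∅.

Closed sets in (X, τ) are complements of opens:
  closed(X, τ) = {∅, {β}, {γ}, {δ}, {β, γ}, {β, δ}, {γ, δ}, {β, γ, δ}}.
int(A) = ⋃ {U ∈ τ : U ⊆ A}. Opens contained in A: ∅, {β}, {δ}, {β, δ}.
Taking the union of these: int(A) = {β, δ}.
cl(A) = ⋂ {C closed : A ⊆ C}. Closed sets containing A: {β, δ}, {β, γ, δ}.
Intersecting these: cl(A) = {β, δ}.
∂A = cl(A) ∖ int(A) = {β, δ} ∖ {β, δ} = ∅.
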